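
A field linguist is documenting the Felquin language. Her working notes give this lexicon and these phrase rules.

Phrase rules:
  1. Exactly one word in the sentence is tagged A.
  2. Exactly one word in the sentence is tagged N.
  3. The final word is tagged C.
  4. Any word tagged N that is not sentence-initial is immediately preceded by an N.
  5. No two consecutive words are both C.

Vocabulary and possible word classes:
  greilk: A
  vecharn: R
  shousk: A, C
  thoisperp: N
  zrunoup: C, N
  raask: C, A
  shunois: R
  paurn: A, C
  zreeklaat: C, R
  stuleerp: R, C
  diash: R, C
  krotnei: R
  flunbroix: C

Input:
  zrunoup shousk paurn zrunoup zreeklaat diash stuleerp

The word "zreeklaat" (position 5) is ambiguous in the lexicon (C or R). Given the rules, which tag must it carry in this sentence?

Candidates per position — 1:zrunoup {C,N}; 2:shousk {A,C}; 3:paurn {A,C}; 4:zrunoup {C,N}; 5:zreeklaat {C,R}; 6:diash {R,C}; 7:stuleerp {R,C}.
At position 4, choosing N makes rule 4 impossible to satisfy; hence C.
At position 5, choosing C makes rule 5 impossible to satisfy; hence R.
At position 7, choosing R makes rule 3 impossible to satisfy; hence C.
At position 1, choosing C makes rule 2 impossible to satisfy; hence N.
At position 3, choosing C makes rule 5 impossible to satisfy; hence A.
At position 6, choosing C makes rule 5 impossible to satisfy; hence R.
At position 2, choosing A makes rule 1 impossible to satisfy; hence C.
The unique satisfying tagging is: N C A C R R C.
Verifying each rule — rule 1 holds; rule 2 holds; rule 3 holds; rule 4 holds; rule 5 holds.

R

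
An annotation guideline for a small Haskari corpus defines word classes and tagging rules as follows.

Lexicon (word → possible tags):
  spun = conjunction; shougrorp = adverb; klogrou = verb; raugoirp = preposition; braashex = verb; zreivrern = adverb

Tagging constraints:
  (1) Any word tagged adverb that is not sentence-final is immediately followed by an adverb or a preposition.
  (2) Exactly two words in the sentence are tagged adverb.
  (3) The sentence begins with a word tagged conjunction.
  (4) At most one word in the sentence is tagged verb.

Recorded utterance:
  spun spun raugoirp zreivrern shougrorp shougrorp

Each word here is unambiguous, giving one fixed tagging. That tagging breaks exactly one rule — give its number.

2

Fixed tagging: conjunction conjunction preposition adverb adverb adverb.
Applying the rules: R1 pass, R2 fail, R3 pass, R4 pass.
Only rule 2 fails.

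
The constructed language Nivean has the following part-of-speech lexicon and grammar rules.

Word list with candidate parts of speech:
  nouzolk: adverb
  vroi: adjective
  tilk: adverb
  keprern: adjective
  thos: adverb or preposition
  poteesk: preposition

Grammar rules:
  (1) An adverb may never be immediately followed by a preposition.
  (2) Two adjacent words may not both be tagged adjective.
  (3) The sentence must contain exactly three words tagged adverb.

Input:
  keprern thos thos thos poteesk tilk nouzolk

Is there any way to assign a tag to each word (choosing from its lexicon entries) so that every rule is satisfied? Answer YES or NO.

NO

Candidates per position — 1:keprern {adjective}; 2:thos {adverb,preposition}; 3:thos {adverb,preposition}; 4:thos {adverb,preposition}; 5:poteesk {preposition}; 6:tilk {adverb}; 7:nouzolk {adverb}.
Every candidate sequence violates at least one rule; no consistent tagging exists.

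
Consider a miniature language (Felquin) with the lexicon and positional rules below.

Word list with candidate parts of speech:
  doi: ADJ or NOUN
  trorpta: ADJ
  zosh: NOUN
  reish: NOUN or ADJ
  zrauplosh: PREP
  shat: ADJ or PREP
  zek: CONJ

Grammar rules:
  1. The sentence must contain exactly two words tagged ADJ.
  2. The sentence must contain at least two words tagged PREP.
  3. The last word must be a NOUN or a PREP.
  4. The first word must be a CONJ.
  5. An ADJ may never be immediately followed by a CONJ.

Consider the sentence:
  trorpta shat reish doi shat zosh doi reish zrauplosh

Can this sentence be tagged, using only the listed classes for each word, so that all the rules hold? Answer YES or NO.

Candidates per position — 1:trorpta {ADJ}; 2:shat {ADJ,PREP}; 3:reish {NOUN,ADJ}; 4:doi {ADJ,NOUN}; 5:shat {ADJ,PREP}; 6:zosh {NOUN}; 7:doi {ADJ,NOUN}; 8:reish {NOUN,ADJ}; 9:zrauplosh {PREP}.
Rule 4 cannot be satisfied by any choice of tags from the lexicon.
So there is no consistent tagging.

NO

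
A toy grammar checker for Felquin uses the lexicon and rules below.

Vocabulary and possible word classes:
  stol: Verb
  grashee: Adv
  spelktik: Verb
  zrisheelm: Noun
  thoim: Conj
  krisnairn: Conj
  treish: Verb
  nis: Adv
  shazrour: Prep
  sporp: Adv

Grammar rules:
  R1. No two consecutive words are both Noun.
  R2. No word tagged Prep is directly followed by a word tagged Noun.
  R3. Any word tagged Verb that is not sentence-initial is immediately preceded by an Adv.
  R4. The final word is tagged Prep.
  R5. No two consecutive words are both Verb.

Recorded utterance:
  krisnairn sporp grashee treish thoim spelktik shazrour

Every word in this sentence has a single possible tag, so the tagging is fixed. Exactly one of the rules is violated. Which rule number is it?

Fixed tagging: Conj Adv Adv Verb Conj Verb Prep.
Checking each rule: R1 ✓, R2 ✓, R3 ✗, R4 ✓, R5 ✓.
Only rule 3 fails.

3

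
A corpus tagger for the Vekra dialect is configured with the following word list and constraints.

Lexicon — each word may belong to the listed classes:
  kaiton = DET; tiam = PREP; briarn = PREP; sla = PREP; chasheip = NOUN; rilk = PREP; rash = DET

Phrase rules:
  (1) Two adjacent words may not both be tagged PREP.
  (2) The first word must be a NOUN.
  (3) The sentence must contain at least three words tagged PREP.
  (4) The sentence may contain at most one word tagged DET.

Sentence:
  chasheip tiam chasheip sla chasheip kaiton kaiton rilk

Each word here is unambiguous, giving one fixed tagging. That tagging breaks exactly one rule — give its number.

4

Fixed tagging: NOUN PREP NOUN PREP NOUN DET DET PREP.
Applying the rules: R1 ok, R2 ok, R3 ok, R4 fails.
Only rule 4 fails.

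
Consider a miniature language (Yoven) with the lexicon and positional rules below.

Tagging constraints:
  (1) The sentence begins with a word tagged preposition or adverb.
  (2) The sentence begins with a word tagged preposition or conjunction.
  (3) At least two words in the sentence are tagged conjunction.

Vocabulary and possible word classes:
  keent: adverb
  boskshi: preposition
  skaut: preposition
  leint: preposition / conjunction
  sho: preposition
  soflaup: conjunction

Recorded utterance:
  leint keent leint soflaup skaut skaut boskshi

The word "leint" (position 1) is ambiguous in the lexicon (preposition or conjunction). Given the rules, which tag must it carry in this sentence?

preposition

Candidates per position — 1:leint {preposition,conjunction}; 2:keent {adverb}; 3:leint {preposition,conjunction}; 4:soflaup {conjunction}; 5:skaut {preposition}; 6:skaut {preposition}; 7:boskshi {preposition}.
At position 1, choosing conjunction makes rule 1 impossible to satisfy; hence preposition.
At position 3, choosing preposition makes rule 3 impossible to satisfy; hence conjunction.
The unique satisfying tagging is: preposition adverb conjunction conjunction preposition preposition preposition.
Check: rule 1 ✓; rule 2 ✓; rule 3 ✓.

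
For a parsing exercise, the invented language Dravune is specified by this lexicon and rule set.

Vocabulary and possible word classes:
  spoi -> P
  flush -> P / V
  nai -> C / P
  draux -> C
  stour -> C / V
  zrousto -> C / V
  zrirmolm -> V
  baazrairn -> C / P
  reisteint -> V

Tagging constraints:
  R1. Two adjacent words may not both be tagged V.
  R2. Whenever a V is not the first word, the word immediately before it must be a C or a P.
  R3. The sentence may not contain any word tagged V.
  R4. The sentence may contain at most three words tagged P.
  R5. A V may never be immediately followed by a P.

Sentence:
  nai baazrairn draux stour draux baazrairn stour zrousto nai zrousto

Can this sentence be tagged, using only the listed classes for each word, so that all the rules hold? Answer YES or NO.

YES

Candidates per position — 1:nai {C,P}; 2:baazrairn {C,P}; 3:draux {C}; 4:stour {C,V}; 5:draux {C}; 6:baazrairn {C,P}; 7:stour {C,V}; 8:zrousto {C,V}; 9:nai {C,P}; 10:zrousto {C,V}.
One satisfying assignment: C C C C C P C C C C.
Check: rule 1 ✓; rule 2 ✓; rule 3 ✓; rule 4 ✓; rule 5 ✓.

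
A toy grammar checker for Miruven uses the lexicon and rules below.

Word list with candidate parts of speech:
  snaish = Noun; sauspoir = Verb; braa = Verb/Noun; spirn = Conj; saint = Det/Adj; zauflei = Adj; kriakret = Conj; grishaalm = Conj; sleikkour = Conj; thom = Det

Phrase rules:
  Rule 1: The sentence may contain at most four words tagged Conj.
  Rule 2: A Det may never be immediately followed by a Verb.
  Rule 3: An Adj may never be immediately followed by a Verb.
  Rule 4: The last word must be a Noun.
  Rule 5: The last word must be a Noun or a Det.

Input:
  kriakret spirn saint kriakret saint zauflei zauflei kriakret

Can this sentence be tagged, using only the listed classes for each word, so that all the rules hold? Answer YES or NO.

NO

Candidates per position — 1:kriakret {Conj}; 2:spirn {Conj}; 3:saint {Det,Adj}; 4:kriakret {Conj}; 5:saint {Det,Adj}; 6:zauflei {Adj}; 7:zauflei {Adj}; 8:kriakret {Conj}.
Rule 4 cannot be satisfied by any choice of tags from the lexicon.
So there is no consistent tagging.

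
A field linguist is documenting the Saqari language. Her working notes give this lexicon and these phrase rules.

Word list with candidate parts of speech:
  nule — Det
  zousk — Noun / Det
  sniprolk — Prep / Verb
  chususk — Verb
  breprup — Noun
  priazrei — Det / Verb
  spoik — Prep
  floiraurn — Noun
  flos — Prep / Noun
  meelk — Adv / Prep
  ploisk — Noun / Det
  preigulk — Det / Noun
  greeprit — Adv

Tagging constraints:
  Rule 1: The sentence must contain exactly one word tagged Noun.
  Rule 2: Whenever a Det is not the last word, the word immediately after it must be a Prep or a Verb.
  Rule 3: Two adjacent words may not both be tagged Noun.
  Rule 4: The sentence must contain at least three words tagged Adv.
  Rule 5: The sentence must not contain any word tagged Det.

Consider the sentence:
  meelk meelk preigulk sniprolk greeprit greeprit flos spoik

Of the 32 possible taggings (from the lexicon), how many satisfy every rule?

Candidates per position — 1:meelk {Adv,Prep}; 2:meelk {Adv,Prep}; 3:preigulk {Det,Noun}; 4:sniprolk {Prep,Verb}; 5:greeprit {Adv}; 6:greeprit {Adv}; 7:flos {Prep,Noun}; 8:spoik {Prep}.
There are 32 candidate sequences in total.
Checking each against the rules leaves 6 sequences.
Count = 6.

6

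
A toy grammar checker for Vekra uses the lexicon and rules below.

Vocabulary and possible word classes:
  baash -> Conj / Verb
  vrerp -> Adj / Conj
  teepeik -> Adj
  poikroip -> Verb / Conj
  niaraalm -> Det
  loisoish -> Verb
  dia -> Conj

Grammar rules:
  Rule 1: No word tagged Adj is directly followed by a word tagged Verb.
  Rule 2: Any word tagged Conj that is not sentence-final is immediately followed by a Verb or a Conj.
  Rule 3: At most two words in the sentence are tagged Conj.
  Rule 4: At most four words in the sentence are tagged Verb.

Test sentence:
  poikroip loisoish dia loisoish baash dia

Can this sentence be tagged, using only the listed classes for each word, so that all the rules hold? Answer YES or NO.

Candidates per position — 1:poikroip {Verb,Conj}; 2:loisoish {Verb}; 3:dia {Conj}; 4:loisoish {Verb}; 5:baash {Conj,Verb}; 6:dia {Conj}.
One satisfying assignment: Verb Verb Conj Verb Verb Conj.
Verifying each rule — rule 1 ✓; rule 2 ✓; rule 3 ✓; rule 4 ✓.

YES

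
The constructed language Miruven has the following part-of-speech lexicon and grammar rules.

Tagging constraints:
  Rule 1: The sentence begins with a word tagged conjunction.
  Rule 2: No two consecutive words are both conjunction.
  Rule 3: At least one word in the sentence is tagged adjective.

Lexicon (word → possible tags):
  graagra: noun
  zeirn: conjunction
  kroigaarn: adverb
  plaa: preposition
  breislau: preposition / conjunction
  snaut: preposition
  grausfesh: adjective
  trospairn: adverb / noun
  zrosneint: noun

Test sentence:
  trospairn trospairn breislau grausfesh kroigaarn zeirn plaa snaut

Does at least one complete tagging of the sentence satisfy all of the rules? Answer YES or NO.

Candidates per position — 1:trospairn {adverb,noun}; 2:trospairn {adverb,noun}; 3:breislau {preposition,conjunction}; 4:grausfesh {adjective}; 5:kroigaarn {adverb}; 6:zeirn {conjunction}; 7:plaa {preposition}; 8:snaut {preposition}.
Rule 1 cannot be satisfied by any choice of tags from the lexicon.
So there is no consistent tagging.

NO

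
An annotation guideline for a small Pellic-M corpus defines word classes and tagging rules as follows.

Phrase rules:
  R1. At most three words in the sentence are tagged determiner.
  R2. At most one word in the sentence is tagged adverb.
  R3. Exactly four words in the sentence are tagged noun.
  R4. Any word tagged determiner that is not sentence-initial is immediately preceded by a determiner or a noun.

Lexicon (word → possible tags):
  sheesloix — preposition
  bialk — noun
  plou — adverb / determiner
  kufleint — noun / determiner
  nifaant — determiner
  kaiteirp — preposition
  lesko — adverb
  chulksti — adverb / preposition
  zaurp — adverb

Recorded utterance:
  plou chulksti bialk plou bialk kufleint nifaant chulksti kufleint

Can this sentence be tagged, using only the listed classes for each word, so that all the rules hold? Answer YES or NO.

Candidates per position — 1:plou {adverb,determiner}; 2:chulksti {adverb,preposition}; 3:bialk {noun}; 4:plou {adverb,determiner}; 5:bialk {noun}; 6:kufleint {noun,determiner}; 7:nifaant {determiner}; 8:chulksti {adverb,preposition}; 9:kufleint {noun,determiner}.
One satisfying assignment: adverb preposition noun determiner noun noun determiner preposition noun.
Verifying each rule — rule 1 ✓; rule 2 ✓; rule 3 ✓; rule 4 ✓.

YES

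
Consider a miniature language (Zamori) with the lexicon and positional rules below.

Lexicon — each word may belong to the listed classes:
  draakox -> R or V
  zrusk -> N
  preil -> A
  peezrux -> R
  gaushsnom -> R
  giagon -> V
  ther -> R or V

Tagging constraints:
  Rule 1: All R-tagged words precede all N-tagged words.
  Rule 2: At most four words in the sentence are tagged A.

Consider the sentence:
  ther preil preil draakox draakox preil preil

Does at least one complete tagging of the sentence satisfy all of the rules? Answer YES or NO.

YES

Candidates per position — 1:ther {R,V}; 2:preil {A}; 3:preil {A}; 4:draakox {R,V}; 5:draakox {R,V}; 6:preil {A}; 7:preil {A}.
One satisfying assignment: R A A R R A A.
Rule-by-rule: rule 1 satisfied; rule 2 satisfied.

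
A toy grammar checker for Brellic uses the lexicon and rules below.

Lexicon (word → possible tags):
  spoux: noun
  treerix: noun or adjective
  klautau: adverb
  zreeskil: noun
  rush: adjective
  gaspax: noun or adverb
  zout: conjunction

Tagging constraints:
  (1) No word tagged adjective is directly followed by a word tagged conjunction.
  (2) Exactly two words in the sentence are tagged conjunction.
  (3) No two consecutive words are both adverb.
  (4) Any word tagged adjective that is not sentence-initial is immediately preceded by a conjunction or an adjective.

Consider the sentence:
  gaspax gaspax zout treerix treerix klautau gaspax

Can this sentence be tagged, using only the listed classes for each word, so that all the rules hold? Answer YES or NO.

NO

Candidates per position — 1:gaspax {noun,adverb}; 2:gaspax {noun,adverb}; 3:zout {conjunction}; 4:treerix {noun,adjective}; 5:treerix {noun,adjective}; 6:klautau {adverb}; 7:gaspax {noun,adverb}.
Rule 2 cannot be satisfied by any choice of tags from the lexicon.
So there is no consistent tagging.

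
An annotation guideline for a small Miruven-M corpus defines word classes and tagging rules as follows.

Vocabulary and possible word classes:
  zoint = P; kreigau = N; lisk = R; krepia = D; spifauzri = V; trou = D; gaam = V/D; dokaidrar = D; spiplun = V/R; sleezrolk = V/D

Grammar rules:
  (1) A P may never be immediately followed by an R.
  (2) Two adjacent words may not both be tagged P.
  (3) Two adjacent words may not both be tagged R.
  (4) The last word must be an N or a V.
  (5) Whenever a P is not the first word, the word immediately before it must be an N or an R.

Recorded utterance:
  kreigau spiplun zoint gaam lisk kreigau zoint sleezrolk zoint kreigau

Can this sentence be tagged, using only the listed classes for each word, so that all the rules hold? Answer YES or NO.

NO

Candidates per position — 1:kreigau {N}; 2:spiplun {V,R}; 3:zoint {P}; 4:gaam {V,D}; 5:lisk {R}; 6:kreigau {N}; 7:zoint {P}; 8:sleezrolk {V,D}; 9:zoint {P}; 10:kreigau {N}.
Rule 5 cannot be satisfied by any choice of tags from the lexicon.
So there is no consistent tagging.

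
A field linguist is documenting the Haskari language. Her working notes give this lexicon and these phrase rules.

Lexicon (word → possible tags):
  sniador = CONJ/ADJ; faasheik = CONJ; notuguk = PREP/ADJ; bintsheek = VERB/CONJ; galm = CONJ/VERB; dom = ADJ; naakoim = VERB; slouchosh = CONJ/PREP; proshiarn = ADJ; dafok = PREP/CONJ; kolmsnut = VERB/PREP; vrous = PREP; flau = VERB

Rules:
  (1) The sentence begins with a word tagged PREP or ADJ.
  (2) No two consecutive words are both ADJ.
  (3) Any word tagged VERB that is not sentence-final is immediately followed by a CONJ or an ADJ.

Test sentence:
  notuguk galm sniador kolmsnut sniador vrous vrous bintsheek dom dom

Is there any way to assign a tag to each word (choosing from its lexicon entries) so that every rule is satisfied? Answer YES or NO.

NO

Candidates per position — 1:notuguk {PREP,ADJ}; 2:galm {CONJ,VERB}; 3:sniador {CONJ,ADJ}; 4:kolmsnut {VERB,PREP}; 5:sniador {CONJ,ADJ}; 6:vrous {PREP}; 7:vrous {PREP}; 8:bintsheek {VERB,CONJ}; 9:dom {ADJ}; 10:dom {ADJ}.
Rule 2 cannot be satisfied by any choice of tags from the lexicon.
So there is no consistent tagging.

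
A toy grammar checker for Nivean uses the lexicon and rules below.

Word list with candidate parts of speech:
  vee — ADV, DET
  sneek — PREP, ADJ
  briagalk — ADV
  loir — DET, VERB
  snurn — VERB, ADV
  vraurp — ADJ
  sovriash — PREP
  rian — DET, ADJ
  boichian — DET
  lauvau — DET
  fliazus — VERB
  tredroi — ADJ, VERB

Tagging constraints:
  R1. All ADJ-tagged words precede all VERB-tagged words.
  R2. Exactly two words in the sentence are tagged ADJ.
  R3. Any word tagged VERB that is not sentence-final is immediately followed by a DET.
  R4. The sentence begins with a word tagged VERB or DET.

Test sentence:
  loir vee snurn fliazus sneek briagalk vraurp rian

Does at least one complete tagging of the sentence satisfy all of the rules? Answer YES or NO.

Candidates per position — 1:loir {DET,VERB}; 2:vee {ADV,DET}; 3:snurn {VERB,ADV}; 4:fliazus {VERB}; 5:sneek {PREP,ADJ}; 6:briagalk {ADV}; 7:vraurp {ADJ}; 8:rian {DET,ADJ}.
Rule 1 cannot be satisfied by any choice of tags from the lexicon.
So there is no consistent tagging.

NO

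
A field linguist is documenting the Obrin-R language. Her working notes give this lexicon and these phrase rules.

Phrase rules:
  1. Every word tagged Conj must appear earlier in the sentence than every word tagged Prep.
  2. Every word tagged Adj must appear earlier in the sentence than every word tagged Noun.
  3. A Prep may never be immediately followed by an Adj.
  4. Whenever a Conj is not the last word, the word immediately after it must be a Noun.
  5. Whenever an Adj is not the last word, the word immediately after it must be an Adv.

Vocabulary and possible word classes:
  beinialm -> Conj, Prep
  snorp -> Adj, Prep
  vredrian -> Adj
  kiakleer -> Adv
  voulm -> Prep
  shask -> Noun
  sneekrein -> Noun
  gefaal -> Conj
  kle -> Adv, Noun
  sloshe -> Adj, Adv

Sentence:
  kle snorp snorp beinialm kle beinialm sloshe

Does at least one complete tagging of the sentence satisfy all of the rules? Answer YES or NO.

YES

Candidates per position — 1:kle {Adv,Noun}; 2:snorp {Adj,Prep}; 3:snorp {Adj,Prep}; 4:beinialm {Conj,Prep}; 5:kle {Adv,Noun}; 6:beinialm {Conj,Prep}; 7:sloshe {Adj,Adv}.
One satisfying assignment: Noun Prep Prep Prep Adv Prep Adv.
Rule-by-rule: rule 1 ✓; rule 2 ✓; rule 3 ✓; rule 4 ✓; rule 5 ✓.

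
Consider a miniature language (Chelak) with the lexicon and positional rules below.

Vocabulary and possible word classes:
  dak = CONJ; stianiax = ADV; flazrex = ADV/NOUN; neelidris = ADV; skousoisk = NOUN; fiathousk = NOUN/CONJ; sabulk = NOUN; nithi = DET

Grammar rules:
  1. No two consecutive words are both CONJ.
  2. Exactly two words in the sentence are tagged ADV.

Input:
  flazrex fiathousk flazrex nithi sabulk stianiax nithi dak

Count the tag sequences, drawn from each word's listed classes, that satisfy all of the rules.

Candidates per position — 1:flazrex {ADV,NOUN}; 2:fiathousk {NOUN,CONJ}; 3:flazrex {ADV,NOUN}; 4:nithi {DET}; 5:sabulk {NOUN}; 6:stianiax {ADV}; 7:nithi {DET}; 8:dak {CONJ}.
There are 8 candidate sequences in total.
The sequences that satisfy every rule: ADV NOUN NOUN DET NOUN ADV DET CONJ; ADV CONJ NOUN DET NOUN ADV DET CONJ; NOUN NOUN ADV DET NOUN ADV DET CONJ; NOUN CONJ ADV DET NOUN ADV DET CONJ.
Count = 4.

4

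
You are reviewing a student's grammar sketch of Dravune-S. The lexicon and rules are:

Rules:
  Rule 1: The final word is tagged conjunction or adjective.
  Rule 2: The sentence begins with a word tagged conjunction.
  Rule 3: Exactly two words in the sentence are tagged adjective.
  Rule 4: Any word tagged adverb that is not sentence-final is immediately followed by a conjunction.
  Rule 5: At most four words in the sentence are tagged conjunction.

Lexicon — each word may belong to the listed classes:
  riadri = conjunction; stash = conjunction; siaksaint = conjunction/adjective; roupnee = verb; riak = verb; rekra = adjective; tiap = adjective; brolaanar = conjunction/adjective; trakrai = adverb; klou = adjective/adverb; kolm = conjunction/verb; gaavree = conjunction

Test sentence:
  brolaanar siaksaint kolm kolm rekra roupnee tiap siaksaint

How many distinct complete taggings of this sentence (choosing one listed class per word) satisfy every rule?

Candidates per position — 1:brolaanar {conjunction,adjective}; 2:siaksaint {conjunction,adjective}; 3:kolm {conjunction,verb}; 4:kolm {conjunction,verb}; 5:rekra {adjective}; 6:roupnee {verb}; 7:tiap {adjective}; 8:siaksaint {conjunction,adjective}.
There are 32 candidate sequences in total.
The sequences that satisfy every rule: conjunction conjunction conjunction verb adjective verb adjective conjunction; conjunction conjunction verb conjunction adjective verb adjective conjunction; conjunction conjunction verb verb adjective verb adjective conjunction.
Count = 3.

3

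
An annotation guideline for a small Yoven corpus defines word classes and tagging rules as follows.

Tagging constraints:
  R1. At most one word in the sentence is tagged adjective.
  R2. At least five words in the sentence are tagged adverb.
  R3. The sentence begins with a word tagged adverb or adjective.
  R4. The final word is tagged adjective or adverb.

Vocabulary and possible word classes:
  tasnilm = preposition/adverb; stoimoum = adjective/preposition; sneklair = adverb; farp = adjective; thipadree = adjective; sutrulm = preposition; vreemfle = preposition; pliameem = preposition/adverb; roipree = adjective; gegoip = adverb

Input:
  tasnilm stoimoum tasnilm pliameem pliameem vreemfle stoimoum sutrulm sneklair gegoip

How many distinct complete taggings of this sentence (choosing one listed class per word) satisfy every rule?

Candidates per position — 1:tasnilm {preposition,adverb}; 2:stoimoum {adjective,preposition}; 3:tasnilm {preposition,adverb}; 4:pliameem {preposition,adverb}; 5:pliameem {preposition,adverb}; 6:vreemfle {preposition}; 7:stoimoum {adjective,preposition}; 8:sutrulm {preposition}; 9:sneklair {adverb}; 10:gegoip {adverb}.
There are 64 candidate sequences in total.
Checking each against the rules leaves 12 sequences.
Count = 12.

12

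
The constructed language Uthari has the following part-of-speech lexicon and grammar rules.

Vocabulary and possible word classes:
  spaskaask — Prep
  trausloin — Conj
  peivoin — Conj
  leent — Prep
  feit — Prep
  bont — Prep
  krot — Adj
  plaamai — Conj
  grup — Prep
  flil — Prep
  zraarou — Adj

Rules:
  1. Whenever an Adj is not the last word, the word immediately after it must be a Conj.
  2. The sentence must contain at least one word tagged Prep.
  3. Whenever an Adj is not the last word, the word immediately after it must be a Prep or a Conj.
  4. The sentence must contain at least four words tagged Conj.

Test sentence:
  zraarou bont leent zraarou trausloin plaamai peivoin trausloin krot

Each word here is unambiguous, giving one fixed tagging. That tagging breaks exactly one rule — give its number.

Fixed tagging: Adj Prep Prep Adj Conj Conj Conj Conj Adj.
Applying the rules: R1 fail, R2 pass, R3 pass, R4 pass.
Only rule 1 fails.

1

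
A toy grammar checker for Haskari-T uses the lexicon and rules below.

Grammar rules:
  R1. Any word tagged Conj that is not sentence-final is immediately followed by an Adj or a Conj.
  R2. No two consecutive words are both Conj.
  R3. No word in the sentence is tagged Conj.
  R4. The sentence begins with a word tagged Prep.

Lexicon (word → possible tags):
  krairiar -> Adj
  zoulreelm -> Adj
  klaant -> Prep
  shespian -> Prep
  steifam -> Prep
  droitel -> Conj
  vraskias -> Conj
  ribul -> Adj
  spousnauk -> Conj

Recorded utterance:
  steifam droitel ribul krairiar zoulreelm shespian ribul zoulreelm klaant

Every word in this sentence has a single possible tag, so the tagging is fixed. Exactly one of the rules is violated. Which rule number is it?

3

Fixed tagging: Prep Conj Adj Adj Adj Prep Adj Adj Prep.
Applying the rules: R1 pass, R2 pass, R3 fail, R4 pass.
Only rule 3 fails.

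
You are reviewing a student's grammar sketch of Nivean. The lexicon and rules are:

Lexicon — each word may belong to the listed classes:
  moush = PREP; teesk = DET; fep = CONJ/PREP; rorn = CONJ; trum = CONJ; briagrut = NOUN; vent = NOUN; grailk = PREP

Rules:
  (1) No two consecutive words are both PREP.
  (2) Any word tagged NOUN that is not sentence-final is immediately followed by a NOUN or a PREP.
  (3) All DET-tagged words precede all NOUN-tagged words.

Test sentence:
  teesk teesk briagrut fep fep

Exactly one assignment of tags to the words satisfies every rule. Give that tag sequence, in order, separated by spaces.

DET DET NOUN PREP CONJ

Candidates per position — 1:teesk {DET}; 2:teesk {DET}; 3:briagrut {NOUN}; 4:fep {CONJ,PREP}; 5:fep {CONJ,PREP}.
If word 4 were CONJ, no tagging could satisfy rule 2; so word 4 is PREP.
If word 5 were PREP, no tagging could satisfy rule 1; so word 5 is CONJ.
The only consistent sequence is: DET DET NOUN PREP CONJ.
Checking: rule 1 holds; rule 2 holds; rule 3 holds.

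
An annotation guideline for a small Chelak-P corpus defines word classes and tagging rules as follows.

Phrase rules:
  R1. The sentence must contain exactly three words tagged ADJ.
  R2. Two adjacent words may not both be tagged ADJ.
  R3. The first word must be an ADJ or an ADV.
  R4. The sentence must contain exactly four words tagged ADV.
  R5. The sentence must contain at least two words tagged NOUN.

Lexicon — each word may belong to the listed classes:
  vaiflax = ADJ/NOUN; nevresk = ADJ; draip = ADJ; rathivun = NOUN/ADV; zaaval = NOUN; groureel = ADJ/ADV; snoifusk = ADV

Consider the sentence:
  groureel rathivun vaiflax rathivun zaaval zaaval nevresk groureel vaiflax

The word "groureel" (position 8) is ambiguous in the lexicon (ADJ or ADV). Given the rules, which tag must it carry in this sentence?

ADV

Candidates per position — 1:groureel {ADJ,ADV}; 2:rathivun {NOUN,ADV}; 3:vaiflax {ADJ,NOUN}; 4:rathivun {NOUN,ADV}; 5:zaaval {NOUN}; 6:zaaval {NOUN}; 7:nevresk {ADJ}; 8:groureel {ADJ,ADV}; 9:vaiflax {ADJ,NOUN}.
If word 1 were ADJ, no tagging could satisfy rule 4; so word 1 is ADV.
If word 2 were NOUN, no tagging could satisfy rule 4; so word 2 is ADV.
If word 4 were NOUN, no tagging could satisfy rule 4; so word 4 is ADV.
If word 8 were ADJ, no tagging could satisfy rule 2; so word 8 is ADV.
If word 9 were NOUN, no tagging could satisfy rule 1; so word 9 is ADJ.
If word 3 were NOUN, no tagging could satisfy rule 1; so word 3 is ADJ.
The unique satisfying tagging is: ADV ADV ADJ ADV NOUN NOUN ADJ ADV ADJ.
Verifying each rule — rule 1 ok; rule 2 ok; rule 3 ok; rule 4 ok; rule 5 ok.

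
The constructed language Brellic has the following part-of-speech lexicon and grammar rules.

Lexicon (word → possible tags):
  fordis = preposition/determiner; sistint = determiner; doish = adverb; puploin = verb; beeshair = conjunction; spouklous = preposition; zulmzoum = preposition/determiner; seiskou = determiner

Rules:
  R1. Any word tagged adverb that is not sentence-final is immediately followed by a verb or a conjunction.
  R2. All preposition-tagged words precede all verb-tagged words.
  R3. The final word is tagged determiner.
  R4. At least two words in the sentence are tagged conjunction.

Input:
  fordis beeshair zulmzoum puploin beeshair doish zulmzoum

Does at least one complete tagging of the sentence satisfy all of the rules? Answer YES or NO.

Candidates per position — 1:fordis {preposition,determiner}; 2:beeshair {conjunction}; 3:zulmzoum {preposition,determiner}; 4:puploin {verb}; 5:beeshair {conjunction}; 6:doish {adverb}; 7:zulmzoum {preposition,determiner}.
Rule 1 cannot be satisfied by any choice of tags from the lexicon.
So there is no consistent tagging.

NO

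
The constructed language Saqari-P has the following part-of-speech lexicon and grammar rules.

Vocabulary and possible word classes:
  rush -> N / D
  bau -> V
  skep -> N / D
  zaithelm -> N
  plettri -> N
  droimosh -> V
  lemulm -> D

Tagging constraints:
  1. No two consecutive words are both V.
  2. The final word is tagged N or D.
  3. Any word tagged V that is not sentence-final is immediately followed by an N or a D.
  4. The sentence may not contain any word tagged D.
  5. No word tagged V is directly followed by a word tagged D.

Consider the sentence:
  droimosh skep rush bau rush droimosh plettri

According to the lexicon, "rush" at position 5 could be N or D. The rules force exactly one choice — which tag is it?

N

Candidates per position — 1:droimosh {V}; 2:skep {N,D}; 3:rush {N,D}; 4:bau {V}; 5:rush {N,D}; 6:droimosh {V}; 7:plettri {N}.
At position 2, choosing D makes rule 4 impossible to satisfy; hence N.
At position 3, choosing D makes rule 4 impossible to satisfy; hence N.
At position 5, choosing D makes rule 4 impossible to satisfy; hence N.
The only consistent sequence is: V N N V N V N.
Checking: rule 1 ok; rule 2 ok; rule 3 ok; rule 4 ok; rule 5 ok.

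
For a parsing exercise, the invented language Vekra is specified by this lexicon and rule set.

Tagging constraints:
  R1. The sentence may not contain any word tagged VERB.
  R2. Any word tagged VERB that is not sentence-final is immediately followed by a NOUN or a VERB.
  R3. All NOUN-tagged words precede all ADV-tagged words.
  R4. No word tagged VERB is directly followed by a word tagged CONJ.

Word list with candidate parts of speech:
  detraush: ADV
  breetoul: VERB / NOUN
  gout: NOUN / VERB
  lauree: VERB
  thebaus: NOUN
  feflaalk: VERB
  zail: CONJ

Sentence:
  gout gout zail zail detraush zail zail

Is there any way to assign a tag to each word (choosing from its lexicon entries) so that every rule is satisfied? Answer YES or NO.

YES

Candidates per position — 1:gout {NOUN,VERB}; 2:gout {NOUN,VERB}; 3:zail {CONJ}; 4:zail {CONJ}; 5:detraush {ADV}; 6:zail {CONJ}; 7:zail {CONJ}.
One satisfying assignment: NOUN NOUN CONJ CONJ ADV CONJ CONJ.
Checking: rule 1 satisfied; rule 2 satisfied; rule 3 satisfied; rule 4 satisfied.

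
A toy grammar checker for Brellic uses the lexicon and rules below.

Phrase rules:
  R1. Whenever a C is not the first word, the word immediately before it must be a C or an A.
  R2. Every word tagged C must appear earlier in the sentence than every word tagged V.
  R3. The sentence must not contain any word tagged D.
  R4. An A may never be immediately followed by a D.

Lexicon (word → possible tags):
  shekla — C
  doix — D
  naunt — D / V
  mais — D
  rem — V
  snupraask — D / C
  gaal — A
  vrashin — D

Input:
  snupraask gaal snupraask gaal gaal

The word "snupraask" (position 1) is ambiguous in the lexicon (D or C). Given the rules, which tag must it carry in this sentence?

Candidates per position — 1:snupraask {D,C}; 2:gaal {A}; 3:snupraask {D,C}; 4:gaal {A}; 5:gaal {A}.
At position 1, choosing D makes rule 3 impossible to satisfy; hence C.
At position 3, choosing D makes rule 3 impossible to satisfy; hence C.
That leaves exactly one tagging: C A C A A.
Rule-by-rule: rule 1 holds; rule 2 holds; rule 3 holds; rule 4 holds.

C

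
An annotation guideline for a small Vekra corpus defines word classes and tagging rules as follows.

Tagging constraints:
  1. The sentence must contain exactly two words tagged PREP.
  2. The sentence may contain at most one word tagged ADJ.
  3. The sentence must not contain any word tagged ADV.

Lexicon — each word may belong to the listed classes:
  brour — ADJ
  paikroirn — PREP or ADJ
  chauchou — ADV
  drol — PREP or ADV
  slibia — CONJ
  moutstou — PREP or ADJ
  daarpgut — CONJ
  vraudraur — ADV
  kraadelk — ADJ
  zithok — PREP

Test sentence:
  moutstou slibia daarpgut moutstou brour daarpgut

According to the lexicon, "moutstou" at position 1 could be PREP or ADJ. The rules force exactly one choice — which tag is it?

Candidates per position — 1:moutstou {PREP,ADJ}; 2:slibia {CONJ}; 3:daarpgut {CONJ}; 4:moutstou {PREP,ADJ}; 5:brour {ADJ}; 6:daarpgut {CONJ}.
At position 1, choosing ADJ makes rule 1 impossible to satisfy; hence PREP.
At position 4, choosing ADJ makes rule 1 impossible to satisfy; hence PREP.
The only consistent sequence is: PREP CONJ CONJ PREP ADJ CONJ.
Verifying each rule — rule 1 ✓; rule 2 ✓; rule 3 ✓.

PREP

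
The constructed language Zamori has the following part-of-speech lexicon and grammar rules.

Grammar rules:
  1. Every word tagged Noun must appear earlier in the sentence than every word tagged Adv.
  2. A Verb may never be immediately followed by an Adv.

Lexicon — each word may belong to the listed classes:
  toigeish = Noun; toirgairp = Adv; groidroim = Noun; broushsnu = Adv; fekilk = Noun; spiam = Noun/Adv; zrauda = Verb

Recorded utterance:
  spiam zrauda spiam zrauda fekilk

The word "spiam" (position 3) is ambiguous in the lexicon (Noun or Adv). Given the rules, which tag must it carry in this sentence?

Noun

Candidates per position — 1:spiam {Noun,Adv}; 2:zrauda {Verb}; 3:spiam {Noun,Adv}; 4:zrauda {Verb}; 5:fekilk {Noun}.
If word 1 were Adv, no tagging could satisfy rule 1; so word 1 is Noun.
If word 3 were Adv, no tagging could satisfy rule 1; so word 3 is Noun.
So the tagging must be: Noun Verb Noun Verb Noun.
Check: rule 1 ok; rule 2 ok.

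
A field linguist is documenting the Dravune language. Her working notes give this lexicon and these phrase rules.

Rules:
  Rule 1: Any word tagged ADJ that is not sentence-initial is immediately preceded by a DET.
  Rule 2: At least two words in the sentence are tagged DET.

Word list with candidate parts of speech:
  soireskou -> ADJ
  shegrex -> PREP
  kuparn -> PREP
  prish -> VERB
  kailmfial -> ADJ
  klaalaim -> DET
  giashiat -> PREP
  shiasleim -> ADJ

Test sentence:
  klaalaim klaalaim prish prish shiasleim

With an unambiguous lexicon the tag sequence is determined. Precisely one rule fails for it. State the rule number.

Fixed tagging: DET DET VERB VERB ADJ.
Checking each rule: R1 fails, R2 ok.
Only rule 1 fails.

1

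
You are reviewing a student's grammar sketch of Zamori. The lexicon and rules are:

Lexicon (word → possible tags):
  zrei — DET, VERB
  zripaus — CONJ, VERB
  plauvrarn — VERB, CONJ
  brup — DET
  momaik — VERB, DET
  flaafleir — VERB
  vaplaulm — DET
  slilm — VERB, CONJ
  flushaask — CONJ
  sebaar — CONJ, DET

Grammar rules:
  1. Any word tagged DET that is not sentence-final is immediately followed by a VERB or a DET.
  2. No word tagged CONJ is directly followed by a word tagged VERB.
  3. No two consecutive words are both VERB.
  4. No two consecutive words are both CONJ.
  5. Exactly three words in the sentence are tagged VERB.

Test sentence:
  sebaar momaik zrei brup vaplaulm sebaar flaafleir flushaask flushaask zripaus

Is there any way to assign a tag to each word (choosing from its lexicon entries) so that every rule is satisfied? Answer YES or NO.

NO

Candidates per position — 1:sebaar {CONJ,DET}; 2:momaik {VERB,DET}; 3:zrei {DET,VERB}; 4:brup {DET}; 5:vaplaulm {DET}; 6:sebaar {CONJ,DET}; 7:flaafleir {VERB}; 8:flushaask {CONJ}; 9:flushaask {CONJ}; 10:zripaus {CONJ,VERB}.
Rule 4 cannot be satisfied by any choice of tags from the lexicon.
So there is no consistent tagging.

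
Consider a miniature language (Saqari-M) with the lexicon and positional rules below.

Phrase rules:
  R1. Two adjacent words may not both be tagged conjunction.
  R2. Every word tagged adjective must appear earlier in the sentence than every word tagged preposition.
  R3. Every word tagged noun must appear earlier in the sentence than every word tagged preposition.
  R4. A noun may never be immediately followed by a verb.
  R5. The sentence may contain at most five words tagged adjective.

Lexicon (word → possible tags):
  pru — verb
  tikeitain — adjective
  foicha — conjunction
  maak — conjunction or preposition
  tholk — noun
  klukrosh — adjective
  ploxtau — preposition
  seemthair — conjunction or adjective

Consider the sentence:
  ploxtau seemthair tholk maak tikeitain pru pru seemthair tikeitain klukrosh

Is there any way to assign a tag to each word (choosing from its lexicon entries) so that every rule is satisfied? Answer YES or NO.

NO

Candidates per position — 1:ploxtau {preposition}; 2:seemthair {conjunction,adjective}; 3:tholk {noun}; 4:maak {conjunction,preposition}; 5:tikeitain {adjective}; 6:pru {verb}; 7:pru {verb}; 8:seemthair {conjunction,adjective}; 9:tikeitain {adjective}; 10:klukrosh {adjective}.
Rule 2 cannot be satisfied by any choice of tags from the lexicon.
So there is no consistent tagging.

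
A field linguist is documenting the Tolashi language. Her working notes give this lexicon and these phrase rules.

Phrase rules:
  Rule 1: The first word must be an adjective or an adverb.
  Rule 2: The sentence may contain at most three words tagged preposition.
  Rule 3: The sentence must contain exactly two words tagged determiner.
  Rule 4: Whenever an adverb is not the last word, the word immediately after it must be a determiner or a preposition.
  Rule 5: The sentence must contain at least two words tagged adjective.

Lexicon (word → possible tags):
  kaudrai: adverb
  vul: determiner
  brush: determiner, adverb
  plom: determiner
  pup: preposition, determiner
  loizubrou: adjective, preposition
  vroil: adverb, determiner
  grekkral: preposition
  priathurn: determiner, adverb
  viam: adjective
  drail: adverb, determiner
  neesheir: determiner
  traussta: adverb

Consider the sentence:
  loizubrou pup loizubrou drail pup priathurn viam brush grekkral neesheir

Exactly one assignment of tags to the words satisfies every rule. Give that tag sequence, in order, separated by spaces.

Candidates per position — 1:loizubrou {adjective,preposition}; 2:pup {preposition,determiner}; 3:loizubrou {adjective,preposition}; 4:drail {adverb,determiner}; 5:pup {preposition,determiner}; 6:priathurn {determiner,adverb}; 7:viam {adjective}; 8:brush {determiner,adverb}; 9:grekkral {preposition}; 10:neesheir {determiner}.
Position 1: tagging it preposition would leave rule 1 unsatisfiable, so it must be adjective.
Position 6: tagging it adverb would leave rule 4 unsatisfiable, so it must be determiner.
Position 8: tagging it determiner would leave rule 3 unsatisfiable, so it must be adverb.
Position 2: tagging it determiner would leave rule 3 unsatisfiable, so it must be preposition.
Position 4: tagging it determiner would leave rule 3 unsatisfiable, so it must be adverb.
Position 5: tagging it determiner would leave rule 3 unsatisfiable, so it must be preposition.
Position 3: tagging it preposition would leave rule 2 unsatisfiable, so it must be adjective.
That leaves exactly one tagging: adjective preposition adjective adverb preposition determiner adjective adverb preposition determiner.
Checking: rule 1 ok; rule 2 ok; rule 3 ok; rule 4 ok; rule 5 ok.

adjective preposition adjective adverb preposition determiner adjective adverb preposition determiner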